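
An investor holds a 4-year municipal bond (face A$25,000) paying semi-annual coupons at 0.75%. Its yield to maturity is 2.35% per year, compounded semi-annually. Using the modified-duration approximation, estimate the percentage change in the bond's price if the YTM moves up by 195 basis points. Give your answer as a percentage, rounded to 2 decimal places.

-7.61%

Periodic yield y = 0.01175. Modified duration first:
  t   CF        PV=CF/(1+0.01175)^t    t·PV
  1        93.75        92.6612        92.6612
  2        93.75        91.5851       183.1702
  3        93.75        90.5215       271.5644
  4        93.75        89.4702       357.8808
  5        93.75        88.4311       442.1557
  6        93.75        87.4041       524.4248
  7        93.75        86.3891       604.7235
  8    25,093.75    22,854.9283   182,839.4261
  Σ                 23,481.3906   185,316.0068
P = 23,481.3906; D_Mac = 7.89204 half-year periods = 3.94602 yrs; D_mod = 3.94602/(1+0.01175) = 3.90019 yrs.
ΔP/P ≈ -D_mod · Δy = -3.90019 × (+0.0195) = -0.076054 = -7.6054%.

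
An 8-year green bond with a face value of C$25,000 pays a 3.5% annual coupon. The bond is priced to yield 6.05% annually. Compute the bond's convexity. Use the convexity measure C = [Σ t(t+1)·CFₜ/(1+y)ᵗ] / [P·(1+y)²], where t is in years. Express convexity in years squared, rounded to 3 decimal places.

53.703

With y = 0.0605:
  t   CF        PV=CF/(1+0.0605)^t    t·PV        t(t+1)·PV
  1       875.00       825.0825       825.0825       1,650.1650
  2       875.00       778.0127     1,556.0255       4,668.0764
  3       875.00       733.6282     2,200.8847       8,803.5388
  4       875.00       691.7758     2,767.1032      13,835.5159
  5       875.00       652.3110     3,261.5549      19,569.3294
  6       875.00       615.0976     3,690.5855      25,834.0982
  7       875.00       580.0071     4,060.0500      32,480.4001
  8    25,875.00    16,173.1634   129,385.3076   1,164,467.7684
  Σ                 21,049.0784   147,746.5938   1,271,308.8921
P = 21,049.0784.
Convexity = Σ t(t+1)·PV / [P·(1+y)²] = 1,271,308.8921 / (21,049.0784 × 1.124660) = 53.70277.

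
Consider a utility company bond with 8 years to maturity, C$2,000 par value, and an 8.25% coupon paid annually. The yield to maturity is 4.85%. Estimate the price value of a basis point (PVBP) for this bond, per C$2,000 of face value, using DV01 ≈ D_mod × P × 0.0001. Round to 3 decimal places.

Periodic yield y = 0.0485.
  t   CF        PV=CF/(1+0.0485)^t    t·PV
  1       165.00       157.3677       157.3677
  2       165.00       150.0884       300.1768
  3       165.00       143.1458       429.4374
  4       165.00       136.5244       546.0975
  5       165.00       130.2092       651.0461
  6       165.00       124.1862       745.1172
  7       165.00       118.4418       829.0924
  8     2,165.00     1,482.2123    11,857.6987
  Σ                  2,442.1758    15,516.0338
P = 2,442.1758; D_Mac = 6.35336 yrs; D_mod = 6.05948 yrs.
DV01 ≈ 6.05948 × 2,442.1758 × 0.0001 = 1.479832.

C$1.480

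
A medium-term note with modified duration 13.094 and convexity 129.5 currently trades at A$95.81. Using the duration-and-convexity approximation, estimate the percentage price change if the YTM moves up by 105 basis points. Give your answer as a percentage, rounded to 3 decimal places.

-13.035%

Duration effect: -D_mod·Δy = -13.094 × (+0.0105) = -0.137487
Convexity effect: ½·C·(Δy)² = 0.5 × 129.5 × (0.0105)² = +0.0071386875
ΔP/P ≈ -0.137487 + 0.0071386875 = -0.1303483125
= -13.03483125%.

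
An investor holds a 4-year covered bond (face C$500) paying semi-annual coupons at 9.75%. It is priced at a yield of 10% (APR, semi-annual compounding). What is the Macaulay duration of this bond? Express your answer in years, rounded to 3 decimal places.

Periodic yield y = 0.05. Discount each cash flow and weight by its period:
  t   CF        PV=CF/(1+0.05)^t    t·PV
  1       24.375        23.2143        23.2143
  2       24.375        22.1088        44.2177
  3       24.375        21.0560        63.1681
  4       24.375        20.0534        80.2135
  5       24.375        19.0985        95.4923
  6       24.375        18.1890       109.1340
  7       24.375        17.3229       121.2600
  8      524.375       354.9176     2,839.3411
  Σ                    495.9605     3,376.0410
Price P = Σ PV = 495.9605.
Macaulay duration = Σ(t·PV) / P = 3,376.0410 / 495.9605 = 6.80708 half-year periods.
In years: 6.80708 / 2 = 3.40354 years.

3.404 years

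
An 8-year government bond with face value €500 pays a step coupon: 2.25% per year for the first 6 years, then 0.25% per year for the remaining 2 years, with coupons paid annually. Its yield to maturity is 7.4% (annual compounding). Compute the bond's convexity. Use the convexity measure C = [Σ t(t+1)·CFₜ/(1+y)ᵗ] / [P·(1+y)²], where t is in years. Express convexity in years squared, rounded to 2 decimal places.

With y = 0.074:
  t   CF        PV=CF/(1+0.074)^t    t·PV        t(t+1)·PV
  1        11.25        10.4749        10.4749          20.9497
  2        11.25         9.7531        19.5063          58.5188
  3        11.25         9.0811        27.2434         108.9735
  4        11.25         8.4554        33.8217         169.1085
  5        11.25         7.8728        39.3642         236.1850
  6        11.25         7.3304        43.9823         307.8762
  7         1.25         0.7584         5.3086          42.4686
  8       501.25       283.1523     2,265.2186      20,386.9675
  Σ                    336.8785     2,444.9199      21,331.0479
P = 336.8785.
Convexity = Σ t(t+1)·PV / [P·(1+y)²] = 21,331.0479 / (336.8785 × 1.153476) = 54.89470.

54.89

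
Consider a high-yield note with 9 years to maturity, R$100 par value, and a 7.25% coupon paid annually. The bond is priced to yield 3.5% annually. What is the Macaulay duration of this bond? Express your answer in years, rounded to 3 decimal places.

Periodic yield y = 0.035. Discount each cash flow and weight by its year:
  t   CF        PV=CF/(1+0.035)^t    t·PV
  1         7.25         7.0048         7.0048
  2         7.25         6.7680        13.5359
  3         7.25         6.5391        19.6173
  4         7.25         6.3180        25.2718
  5         7.25         6.1043        30.5215
  6         7.25         5.8979        35.3873
  7         7.25         5.6984        39.8890
  8         7.25         5.5057        44.0459
  9       107.25        78.6926       708.2338
  Σ                    128.5288       923.5074
Price P = Σ PV = 128.5288.
Macaulay duration = Σ(t·PV) / P = 923.5074 / 128.5288 = 7.18522 years.

7.185 years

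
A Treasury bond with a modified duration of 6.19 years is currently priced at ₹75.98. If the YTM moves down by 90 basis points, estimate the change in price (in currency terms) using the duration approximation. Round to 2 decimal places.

Duration approximation: ΔP/P ≈ -D_mod · Δy = -6.19 × (-0.009) = +0.055710.
ΔP ≈ 75.98 × (+0.055710) = +4.2328458.

+₹4.23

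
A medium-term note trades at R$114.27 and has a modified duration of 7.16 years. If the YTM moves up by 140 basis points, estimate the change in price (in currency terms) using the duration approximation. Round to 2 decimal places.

Duration approximation: ΔP/P ≈ -D_mod · Δy = -7.16 × (+0.014) = -0.100240.
ΔP ≈ 114.27 × (-0.100240) = -11.4544248.

-R$11.45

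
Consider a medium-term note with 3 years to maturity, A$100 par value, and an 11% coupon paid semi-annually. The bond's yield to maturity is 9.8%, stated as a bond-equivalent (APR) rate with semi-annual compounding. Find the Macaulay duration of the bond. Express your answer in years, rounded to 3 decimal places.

Periodic yield y = 0.049. Discount each cash flow and weight by its period:
  t   CF        PV=CF/(1+0.049)^t    t·PV
  1         5.50         5.2431         5.2431
  2         5.50         4.9982         9.9964
  3         5.50         4.7647        14.2941
  4         5.50         4.5421        18.1686
  5         5.50         4.3300        21.6499
  6       105.50        79.1771       475.0625
  Σ                    103.0552       544.4145
Price P = Σ PV = 103.0552.
Macaulay duration = Σ(t·PV) / P = 544.4145 / 103.0552 = 5.28275 half-year periods.
In years: 5.28275 / 2 = 2.64137 years.

2.641 years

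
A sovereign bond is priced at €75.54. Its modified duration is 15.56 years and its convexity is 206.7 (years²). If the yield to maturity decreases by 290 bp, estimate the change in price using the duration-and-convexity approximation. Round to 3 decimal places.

+€40.652

Duration effect: -D_mod·Δy = -15.56 × (-0.029) = +0.451240
Convexity effect: ½·C·(Δy)² = 0.5 × 206.7 × (-0.029)² = +0.08691735
ΔP/P ≈ +0.451240 + 0.08691735 = +0.53815735
ΔP ≈ 75.54 × (+0.53815735) = +40.652406219.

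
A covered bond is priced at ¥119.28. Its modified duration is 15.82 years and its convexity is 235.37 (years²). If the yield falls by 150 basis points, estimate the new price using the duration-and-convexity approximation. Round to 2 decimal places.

Duration effect: -D_mod·Δy = -15.82 × (-0.015) = +0.237300
Convexity effect: ½·C·(Δy)² = 0.5 × 235.37 × (-0.015)² = +0.026479125
ΔP/P ≈ +0.237300 + 0.026479125 = +0.263779125
New price ≈ 119.28 × (1 + 0.263779125) = 150.74357403.

¥150.74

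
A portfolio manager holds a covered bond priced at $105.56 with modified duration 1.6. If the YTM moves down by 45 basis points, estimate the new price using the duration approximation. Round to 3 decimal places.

$106.320

Duration approximation: ΔP/P ≈ -D_mod · Δy = -1.6 × (-0.0045) = +0.007200.
New price ≈ 105.56 × (1 + 0.007200) = 106.320032.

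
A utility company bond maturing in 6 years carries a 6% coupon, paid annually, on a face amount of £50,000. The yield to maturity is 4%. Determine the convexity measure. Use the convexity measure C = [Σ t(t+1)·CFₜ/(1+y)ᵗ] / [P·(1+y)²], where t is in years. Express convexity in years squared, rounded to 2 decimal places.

32.45

With y = 0.04:
  t   CF        PV=CF/(1+0.04)^t    t·PV        t(t+1)·PV
  1     3,000.00     2,884.6154     2,884.6154       5,769.2308
  2     3,000.00     2,773.6686     5,547.3373      16,642.0118
  3     3,000.00     2,666.9891     8,000.9672      32,003.8689
  4     3,000.00     2,564.4126    10,257.6503      51,288.2515
  5     3,000.00     2,465.7813    12,328.9066      73,973.4396
  6    53,000.00    41,886.6699   251,320.0192   1,759,240.1343
  Σ                 55,242.1369   290,339.4960   1,938,916.9369
P = 55,242.1369.
Convexity = Σ t(t+1)·PV / [P·(1+y)²] = 1,938,916.9369 / (55,242.1369 × 1.081600) = 32.45055.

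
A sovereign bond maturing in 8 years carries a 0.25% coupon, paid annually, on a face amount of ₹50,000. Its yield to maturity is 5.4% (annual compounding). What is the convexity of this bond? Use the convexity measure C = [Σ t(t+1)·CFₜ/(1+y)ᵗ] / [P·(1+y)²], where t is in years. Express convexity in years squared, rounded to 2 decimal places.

With y = 0.054:
  t   CF        PV=CF/(1+0.054)^t    t·PV        t(t+1)·PV
  1       125.00       118.5958       118.5958         237.1917
  2       125.00       112.5198       225.0395         675.1186
  3       125.00       106.7550       320.2650       1,281.0599
  4       125.00       101.2856       405.1423       2,025.7114
  5       125.00        96.0964       480.4818       2,882.8909
  6       125.00        91.1730       547.0381       3,829.2669
  7       125.00        86.5019       605.5134       4,844.1074
  8    50,125.00    32,910.1225   263,280.9799   2,369,528.8187
  Σ                 33,623.0499   265,983.0558   2,385,304.1654
P = 33,623.0499.
Convexity = Σ t(t+1)·PV / [P·(1+y)²] = 2,385,304.1654 / (33,623.0499 × 1.110916) = 63.85949.

63.86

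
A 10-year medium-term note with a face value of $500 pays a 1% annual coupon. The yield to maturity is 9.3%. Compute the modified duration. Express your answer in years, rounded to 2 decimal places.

Periodic yield y = 0.093. First find Macaulay duration:
  t   CF        PV=CF/(1+0.093)^t    t·PV
  1         5.00         4.5746         4.5746
  2         5.00         4.1853         8.3707
  3         5.00         3.8292        11.4876
  4         5.00         3.5034        14.0136
  5         5.00         3.2053        16.0265
  6         5.00         2.9326        17.5954
  7         5.00         2.6831        18.7814
  8         5.00         2.4548        19.6381
  9         5.00         2.2459        20.2130
  10      505.00       207.5342     2,075.3424
  Σ                    237.1483     2,206.0432
P = 237.1483; Macaulay duration = 2,206.0432 / 237.1483 = 9.30238 years.
Modified duration = D_Mac / (1 + y) = 9.30238 / 1.093 = 8.51087 years.

8.51 years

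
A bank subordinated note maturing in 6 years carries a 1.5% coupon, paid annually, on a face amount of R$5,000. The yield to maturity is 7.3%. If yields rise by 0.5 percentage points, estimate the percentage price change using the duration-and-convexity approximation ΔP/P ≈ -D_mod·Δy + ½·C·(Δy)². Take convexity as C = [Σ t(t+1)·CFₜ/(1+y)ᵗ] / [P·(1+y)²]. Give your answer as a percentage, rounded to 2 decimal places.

With y = 0.073:
  t   CF        PV=CF/(1+0.073)^t    t·PV        t(t+1)·PV
  1        75.00        69.8975        69.8975         139.7950
  2        75.00        65.1421       130.2842         390.8527
  3        75.00        60.7103       182.1308         728.5231
  4        75.00        56.5799       226.3197       1,131.5985
  5        75.00        52.7306       263.6530       1,581.9178
  6     5,075.00     3,325.3527    19,952.1162     139,664.8133
  Σ                  3,630.4131    20,824.4013     143,637.5004
P = 3,630.4131; D_Mac = 5.73610 yrs; D_mod = 5.34585 yrs; C = 34.36468.
Duration effect: -5.34585 × (+0.005) = -0.026729
Convexity effect: 0.5 × 34.36468 × (0.005)² = +0.0004296
ΔP/P ≈ -0.026729 + 0.0004296 = -0.026300 = -2.6300%.

-2.63%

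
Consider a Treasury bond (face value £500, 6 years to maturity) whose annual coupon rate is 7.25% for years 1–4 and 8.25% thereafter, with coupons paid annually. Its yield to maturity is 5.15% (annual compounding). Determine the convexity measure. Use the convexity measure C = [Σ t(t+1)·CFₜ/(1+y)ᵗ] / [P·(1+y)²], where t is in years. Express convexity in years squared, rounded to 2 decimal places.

With y = 0.0515:
  t   CF        PV=CF/(1+0.0515)^t    t·PV        t(t+1)·PV
  1        36.25        34.4746        34.4746          68.9491
  2        36.25        32.7861        65.5722         196.7165
  3        36.25        31.1803        93.5409         374.1635
  4        36.25        29.6532       118.6126         593.0631
  5        41.25        32.0906       160.4529         962.7174
  6       541.25       400.4444     2,402.6665      16,818.6657
  Σ                    560.6291     2,875.3196      19,014.2753
P = 560.6291.
Convexity = Σ t(t+1)·PV / [P·(1+y)²] = 19,014.2753 / (560.6291 × 1.105652) = 30.67507.

30.68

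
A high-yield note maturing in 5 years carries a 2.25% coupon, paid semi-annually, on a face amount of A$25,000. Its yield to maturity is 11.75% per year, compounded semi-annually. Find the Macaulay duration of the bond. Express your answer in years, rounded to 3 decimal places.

Periodic yield y = 0.05875. Discount each cash flow and weight by its period:
  t   CF        PV=CF/(1+0.05875)^t    t·PV
  1       281.25       265.6434       265.6434
  2       281.25       250.9029       501.8058
  3       281.25       236.9803       710.9409
  4       281.25       223.8303       895.3211
  5       281.25       211.4099     1,057.0497
  6       281.25       199.6788     1,198.0729
  7       281.25       188.5986     1,320.1905
  8       281.25       178.1333     1,425.0665
  9       281.25       168.2487     1,514.2383
  10   25,281.25    14,284.4759   142,844.7587
  Σ                 16,207.9022   151,733.0880
Price P = Σ PV = 16,207.9022.
Macaulay duration = Σ(t·PV) / P = 151,733.0880 / 16,207.9022 = 9.36167 half-year periods.
In years: 9.36167 / 2 = 4.68084 years.

4.681 years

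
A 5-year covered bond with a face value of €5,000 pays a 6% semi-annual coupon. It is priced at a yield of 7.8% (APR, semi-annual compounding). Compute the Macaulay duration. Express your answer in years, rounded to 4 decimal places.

Periodic yield y = 0.039. Discount each cash flow and weight by its period:
  t   CF        PV=CF/(1+0.039)^t    t·PV
  1       150.00       144.3696       144.3696
  2       150.00       138.9505       277.9010
  3       150.00       133.7349       401.2046
  4       150.00       128.7150       514.8599
  5       150.00       123.8835       619.4176
  6       150.00       119.2334       715.4005
  7       150.00       114.7579       803.3050
  8       150.00       110.4503       883.6024
  9       150.00       106.3044       956.7398
  10    5,150.00     3,512.7865    35,127.8649
  Σ                  4,633.1859    40,444.6652
Price P = Σ PV = 4,633.1859.
Macaulay duration = Σ(t·PV) / P = 40,444.6652 / 4,633.1859 = 8.72934 half-year periods.
In years: 8.72934 / 2 = 4.36467 years.

4.3647 years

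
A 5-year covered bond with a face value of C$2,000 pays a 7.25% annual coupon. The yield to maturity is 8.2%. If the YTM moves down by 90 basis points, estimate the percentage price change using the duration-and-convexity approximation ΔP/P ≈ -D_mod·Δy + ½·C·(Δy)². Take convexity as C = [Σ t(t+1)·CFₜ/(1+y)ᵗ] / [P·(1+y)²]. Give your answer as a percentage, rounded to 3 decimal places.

+3.708%

With y = 0.082:
  t   CF        PV=CF/(1+0.082)^t    t·PV        t(t+1)·PV
  1       145.00       134.0111       134.0111         268.0222
  2       145.00       123.8550       247.7100         743.1299
  3       145.00       114.4686       343.4057       1,373.6227
  4       145.00       105.7935       423.1740       2,115.8699
  5     2,145.00     1,446.4086     7,232.0430      43,392.2577
  Σ                  1,924.5367     8,380.3437      47,892.9024
P = 1,924.5367; D_Mac = 4.35447 yrs; D_mod = 4.02447 yrs; C = 21.25644.
Duration effect: -4.02447 × (-0.009) = +0.036220
Convexity effect: 0.5 × 21.25644 × (-0.009)² = +0.0008609
ΔP/P ≈ +0.036220 + 0.0008609 = +0.037081 = +3.7081%.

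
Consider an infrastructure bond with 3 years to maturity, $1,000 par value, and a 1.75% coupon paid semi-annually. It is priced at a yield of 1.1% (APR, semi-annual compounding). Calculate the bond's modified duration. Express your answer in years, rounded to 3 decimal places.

Periodic yield y = 0.0055. First find Macaulay duration:
  t   CF        PV=CF/(1+0.0055)^t    t·PV
  1         8.75         8.7021         8.7021
  2         8.75         8.6545        17.3091
  3         8.75         8.6072        25.8216
  4         8.75         8.5601        34.2405
  5         8.75         8.5133        42.5665
  6     1,008.75       976.0928     5,856.5566
  Σ                  1,019.1301     5,985.1964
P = 1,019.1301; Macaulay duration = 5,985.1964 / 1,019.1301 = 5.87285 half-year periods = 2.93642 years.
Modified duration = D_Mac / (1 + y) = 2.93642 / 1.0055 = 2.92036 years.

2.920 years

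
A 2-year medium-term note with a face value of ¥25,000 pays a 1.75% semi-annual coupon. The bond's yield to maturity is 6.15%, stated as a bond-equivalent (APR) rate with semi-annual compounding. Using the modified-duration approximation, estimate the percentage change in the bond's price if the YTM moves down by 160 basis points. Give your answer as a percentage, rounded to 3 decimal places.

Periodic yield y = 0.03075. Modified duration first:
  t   CF        PV=CF/(1+0.03075)^t    t·PV
  1       218.75       212.2241       212.2241
  2       218.75       205.8929       411.7858
  3       218.75       199.7506       599.2517
  4    25,218.75    22,341.3896    89,365.5585
  Σ                 22,959.2572    90,588.8201
P = 22,959.2572; D_Mac = 3.94563 half-year periods = 1.97282 yrs; D_mod = 1.97282/(1+0.03075) = 1.91396 yrs.
ΔP/P ≈ -D_mod · Δy = -1.91396 × (-0.016) = +0.030623 = +3.0623%.

+3.062%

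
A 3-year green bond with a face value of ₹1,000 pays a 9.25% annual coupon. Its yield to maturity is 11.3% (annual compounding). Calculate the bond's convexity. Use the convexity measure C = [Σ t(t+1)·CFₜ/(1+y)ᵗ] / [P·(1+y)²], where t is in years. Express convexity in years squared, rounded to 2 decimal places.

8.60

With y = 0.113:
  t   CF        PV=CF/(1+0.113)^t    t·PV        t(t+1)·PV
  1        92.50        83.1087        83.1087         166.2174
  2        92.50        74.6709       149.3418         448.0254
  3     1,092.50       792.3845     2,377.1534       9,508.6136
  Σ                    950.1641     2,609.6039      10,122.8564
P = 950.1641.
Convexity = Σ t(t+1)·PV / [P·(1+y)²] = 10,122.8564 / (950.1641 × 1.238769) = 8.60031.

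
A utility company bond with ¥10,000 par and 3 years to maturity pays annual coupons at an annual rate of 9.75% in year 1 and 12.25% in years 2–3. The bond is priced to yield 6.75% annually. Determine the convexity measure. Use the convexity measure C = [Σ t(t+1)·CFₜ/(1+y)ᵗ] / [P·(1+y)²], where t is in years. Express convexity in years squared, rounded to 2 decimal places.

9.31

With y = 0.0675:
  t   CF        PV=CF/(1+0.0675)^t    t·PV        t(t+1)·PV
  1       975.00       913.3489       913.3489       1,826.6979
  2     1,225.00     1,074.9798     2,149.9597       6,449.8791
  3    11,225.00     9,227.4712    27,682.4136     110,729.6545
  Σ                 11,215.8000    30,745.7222     119,006.2314
P = 11,215.8000.
Convexity = Σ t(t+1)·PV / [P·(1+y)²] = 119,006.2314 / (11,215.8000 × 1.139556) = 9.31116.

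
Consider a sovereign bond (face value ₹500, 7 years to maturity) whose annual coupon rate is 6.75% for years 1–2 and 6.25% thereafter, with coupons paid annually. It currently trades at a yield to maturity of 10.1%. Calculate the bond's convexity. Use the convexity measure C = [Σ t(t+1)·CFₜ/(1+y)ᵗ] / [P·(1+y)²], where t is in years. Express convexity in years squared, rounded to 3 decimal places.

With y = 0.101:
  t   CF        PV=CF/(1+0.101)^t    t·PV        t(t+1)·PV
  1        33.75        30.6540        30.6540          61.3079
  2        33.75        27.8419        55.6838         167.0515
  3        31.25        23.4147        70.2440         280.9761
  4        31.25        21.2667        85.0669         425.3346
  5        31.25        19.3158        96.5792         579.4750
  6        31.25        17.5439       105.2634         736.8437
  7       531.25       270.8867     1,896.2070      15,169.6562
  Σ                    410.9237     2,339.6983      17,420.6450
P = 410.9237.
Convexity = Σ t(t+1)·PV / [P·(1+y)²] = 17,420.6450 / (410.9237 × 1.212201) = 34.97264.

34.973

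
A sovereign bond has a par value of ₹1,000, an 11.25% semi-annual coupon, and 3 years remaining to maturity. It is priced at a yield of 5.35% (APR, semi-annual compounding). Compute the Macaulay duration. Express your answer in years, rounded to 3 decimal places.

Periodic yield y = 0.02675. Discount each cash flow and weight by its period:
  t   CF        PV=CF/(1+0.02675)^t    t·PV
  1        56.25        54.7845        54.7845
  2        56.25        53.3572       106.7144
  3        56.25        51.9671       155.9013
  4        56.25        50.6132       202.4527
  5        56.25        49.2946       246.4728
  6     1,056.25       901.5264     5,409.1584
  Σ                  1,161.5430     6,175.4842
Price P = Σ PV = 1,161.5430.
Macaulay duration = Σ(t·PV) / P = 6,175.4842 / 1,161.5430 = 5.31662 half-year periods.
In years: 5.31662 / 2 = 2.65831 years.

2.658 years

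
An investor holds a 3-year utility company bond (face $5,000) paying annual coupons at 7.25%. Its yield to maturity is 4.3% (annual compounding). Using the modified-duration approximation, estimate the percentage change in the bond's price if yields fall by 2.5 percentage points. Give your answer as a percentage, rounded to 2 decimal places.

+6.73%

Periodic yield y = 0.043. Modified duration first:
  t   CF        PV=CF/(1+0.043)^t    t·PV
  1       362.50       347.5551       347.5551
  2       362.50       333.2264       666.4528
  3     5,362.50     4,726.2249    14,178.6746
  Σ                  5,407.0064    15,192.6825
P = 5,407.0064; D_Mac = 2.80981 yrs; D_mod = 2.80981/(1+0.043) = 2.69397 yrs.
ΔP/P ≈ -D_mod · Δy = -2.69397 × (-0.025) = +0.067349 = +6.7349%.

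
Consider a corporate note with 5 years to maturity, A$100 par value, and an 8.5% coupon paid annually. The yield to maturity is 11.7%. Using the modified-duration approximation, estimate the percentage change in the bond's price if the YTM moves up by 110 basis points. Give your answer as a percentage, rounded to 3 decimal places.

-4.160%

Periodic yield y = 0.117. Modified duration first:
  t   CF        PV=CF/(1+0.117)^t    t·PV
  1         8.50         7.6097         7.6097
  2         8.50         6.8126        13.6252
  3         8.50         6.0990        18.2970
  4         8.50         5.4602        21.8407
  5       108.50        62.3970       311.9851
  Σ                     88.3785       373.3577
P = 88.3785; D_Mac = 4.22453 yrs; D_mod = 4.22453/(1+0.117) = 3.78203 yrs.
ΔP/P ≈ -D_mod · Δy = -3.78203 × (+0.011) = -0.041602 = -4.1602%.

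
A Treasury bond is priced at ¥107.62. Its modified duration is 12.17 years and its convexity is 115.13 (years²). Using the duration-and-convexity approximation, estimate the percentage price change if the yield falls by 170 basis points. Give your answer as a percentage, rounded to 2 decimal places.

+22.35%

Duration effect: -D_mod·Δy = -12.17 × (-0.017) = +0.206890
Convexity effect: ½·C·(Δy)² = 0.5 × 115.13 × (-0.017)² = +0.016636285
ΔP/P ≈ +0.206890 + 0.016636285 = +0.223526285
= +22.3526285%.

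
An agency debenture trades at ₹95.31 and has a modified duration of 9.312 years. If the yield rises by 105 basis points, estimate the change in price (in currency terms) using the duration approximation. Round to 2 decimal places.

Duration approximation: ΔP/P ≈ -D_mod · Δy = -9.312 × (+0.0105) = -0.097776.
ΔP ≈ 95.31 × (-0.097776) = -9.31903056.

-₹9.32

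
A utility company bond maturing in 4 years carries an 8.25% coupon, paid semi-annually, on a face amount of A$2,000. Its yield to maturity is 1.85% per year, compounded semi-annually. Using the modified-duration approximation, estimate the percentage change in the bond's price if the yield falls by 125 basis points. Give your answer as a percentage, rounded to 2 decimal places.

Periodic yield y = 0.00925. Modified duration first:
  t   CF        PV=CF/(1+0.00925)^t    t·PV
  1        82.50        81.7439        81.7439
  2        82.50        80.9947       161.9893
  3        82.50        80.2523       240.7570
  4        82.50        79.5168       318.0672
  5        82.50        78.7880       393.9401
  6        82.50        78.0659       468.3954
  7        82.50        77.3504       541.4529
  8     2,082.50     1,934.6168    15,476.9341
  Σ                  2,491.3288    17,683.2799
P = 2,491.3288; D_Mac = 7.09793 half-year periods = 3.54897 yrs; D_mod = 3.54897/(1+0.00925) = 3.51644 yrs.
ΔP/P ≈ -D_mod · Δy = -3.51644 × (-0.0125) = +0.043955 = +4.3955%.

+4.40%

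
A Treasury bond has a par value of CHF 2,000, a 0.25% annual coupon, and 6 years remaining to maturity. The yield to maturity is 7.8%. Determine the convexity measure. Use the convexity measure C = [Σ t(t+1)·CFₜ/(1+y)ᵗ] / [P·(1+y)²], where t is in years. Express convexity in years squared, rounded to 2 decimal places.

With y = 0.078:
  t   CF        PV=CF/(1+0.078)^t    t·PV        t(t+1)·PV
  1         5.00         4.6382         4.6382           9.2764
  2         5.00         4.3026         8.6052          25.8157
  3         5.00         3.9913        11.9739          47.8955
  4         5.00         3.7025        14.8100          74.0500
  5         5.00         3.4346        17.1730         103.0380
  6     2,005.00     1,277.6203     7,665.7219      53,660.0536
  Σ                  1,297.6896     7,722.9223      53,920.1293
P = 1,297.6896.
Convexity = Σ t(t+1)·PV / [P·(1+y)²] = 53,920.1293 / (1,297.6896 × 1.162084) = 35.75548.

35.76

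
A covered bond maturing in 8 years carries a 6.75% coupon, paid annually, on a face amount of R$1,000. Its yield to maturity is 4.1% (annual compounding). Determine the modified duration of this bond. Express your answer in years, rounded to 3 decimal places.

6.315 years

Periodic yield y = 0.041. First find Macaulay duration:
  t   CF        PV=CF/(1+0.041)^t    t·PV
  1        67.50        64.8415        64.8415
  2        67.50        62.2877       124.5754
  3        67.50        59.8345       179.5035
  4        67.50        57.4779       229.9116
  5        67.50        55.2141       276.0706
  6        67.50        53.0395       318.2370
  7        67.50        50.9505       356.6537
  8     1,067.50       774.0376     6,192.3007
  Σ                  1,177.6833     7,742.0938
P = 1,177.6833; Macaulay duration = 7,742.0938 / 1,177.6833 = 6.57400 years.
Modified duration = D_Mac / (1 + y) = 6.57400 / 1.041 = 6.31508 years.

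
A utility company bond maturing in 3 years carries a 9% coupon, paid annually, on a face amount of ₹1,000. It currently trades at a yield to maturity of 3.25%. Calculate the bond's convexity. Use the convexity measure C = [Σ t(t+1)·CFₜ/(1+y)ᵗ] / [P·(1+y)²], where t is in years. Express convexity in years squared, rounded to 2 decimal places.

10.14

With y = 0.0325:
  t   CF        PV=CF/(1+0.0325)^t    t·PV        t(t+1)·PV
  1        90.00        87.1671        87.1671         174.3341
  2        90.00        84.4233       168.8466         506.5399
  3     1,090.00       990.2761     2,970.8284      11,883.3137
  Σ                  1,161.8665     3,226.8421      12,564.1877
P = 1,161.8665.
Convexity = Σ t(t+1)·PV / [P·(1+y)²] = 12,564.1877 / (1,161.8665 × 1.066056) = 10.14374.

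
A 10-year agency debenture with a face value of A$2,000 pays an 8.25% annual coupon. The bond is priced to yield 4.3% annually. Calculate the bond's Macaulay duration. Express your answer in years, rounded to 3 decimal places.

Periodic yield y = 0.043. Discount each cash flow and weight by its year:
  t   CF        PV=CF/(1+0.043)^t    t·PV
  1       165.00       158.1975       158.1975
  2       165.00       151.6755       303.3509
  3       165.00       145.4223       436.2669
  4       165.00       139.4269       557.7078
  5       165.00       133.6788       668.3938
  6       165.00       128.1676       769.0053
  7       165.00       122.8836       860.1849
  8       165.00       117.8174       942.5393
  9       165.00       112.9601     1,016.6411
  10    2,165.00     1,421.0679    14,210.6786
  Σ                  2,631.2975    19,922.9662
Price P = Σ PV = 2,631.2975.
Macaulay duration = Σ(t·PV) / P = 19,922.9662 / 2,631.2975 = 7.57154 years.

7.572 years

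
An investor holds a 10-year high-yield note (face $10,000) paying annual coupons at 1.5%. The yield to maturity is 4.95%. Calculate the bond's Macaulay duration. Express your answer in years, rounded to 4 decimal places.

Periodic yield y = 0.0495. Discount each cash flow and weight by its year:
  t   CF        PV=CF/(1+0.0495)^t    t·PV
  1       150.00       142.9252       142.9252
  2       150.00       136.1841       272.3682
  3       150.00       129.7609       389.2828
  4       150.00       123.6407       494.5628
  5       150.00       117.8092       589.0458
  6       150.00       112.2526       673.5159
  7       150.00       106.9582       748.7075
  8       150.00       101.9135       815.3080
  9       150.00        97.1067       873.9605
  10   10,150.00     6,260.9699    62,609.6986
  Σ                  7,329.5210    67,609.3752
Price P = Σ PV = 7,329.5210.
Macaulay duration = Σ(t·PV) / P = 67,609.3752 / 7,329.5210 = 9.22426 years.

9.2243 years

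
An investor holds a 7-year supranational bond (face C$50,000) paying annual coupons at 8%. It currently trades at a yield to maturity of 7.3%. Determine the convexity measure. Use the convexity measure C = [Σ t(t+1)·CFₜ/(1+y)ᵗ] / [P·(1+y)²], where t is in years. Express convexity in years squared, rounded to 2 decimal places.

36.32

With y = 0.073:
  t   CF        PV=CF/(1+0.073)^t    t·PV        t(t+1)·PV
  1     4,000.00     3,727.8658     3,727.8658       7,455.7316
  2     4,000.00     3,474.2458     6,948.4917      20,845.4751
  3     4,000.00     3,237.8806     9,713.6417      38,854.5668
  4     4,000.00     3,017.5961    12,070.3842      60,351.9211
  5     4,000.00     2,812.2983    14,061.4914      84,368.9484
  6     4,000.00     2,620.9676    15,725.8059     110,080.6410
  7    54,000.00    32,975.8278   230,830.7943   1,846,646.3547
  Σ                 51,866.6820   293,078.4750   2,168,603.6388
P = 51,866.6820.
Convexity = Σ t(t+1)·PV / [P·(1+y)²] = 2,168,603.6388 / (51,866.6820 × 1.151329) = 36.31552.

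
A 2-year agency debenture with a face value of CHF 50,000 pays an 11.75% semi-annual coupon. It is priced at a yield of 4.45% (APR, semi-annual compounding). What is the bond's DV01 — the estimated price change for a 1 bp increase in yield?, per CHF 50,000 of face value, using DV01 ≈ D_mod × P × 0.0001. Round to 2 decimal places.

Periodic yield y = 0.02225.
  t   CF        PV=CF/(1+0.02225)^t    t·PV
  1     2,937.50     2,873.5632     2,873.5632
  2     2,937.50     2,811.0181     5,622.0361
  3     2,937.50     2,749.8343     8,249.5028
  4    52,937.50    48,476.9124   193,907.6496
  Σ                 56,911.3279   210,652.7517
P = 56,911.3279; D_Mac = 3.70142 half-year periods = 1.85071 yrs; D_mod = 1.81043 yrs.
DV01 ≈ 1.81043 × 56,911.3279 × 0.0001 = 10.303387.

CHF 10.30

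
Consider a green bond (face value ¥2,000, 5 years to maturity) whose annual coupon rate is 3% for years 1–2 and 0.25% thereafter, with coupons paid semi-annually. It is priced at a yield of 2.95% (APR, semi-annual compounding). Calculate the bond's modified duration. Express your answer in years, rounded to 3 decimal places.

4.687 years

Periodic yield y = 0.01475. First find Macaulay duration:
  t   CF        PV=CF/(1+0.01475)^t    t·PV
  1        30.00        29.5639        29.5639
  2        30.00        29.1342        58.2684
  3        30.00        28.7107        86.1322
  4        30.00        28.2934       113.1736
  5         2.50         2.3235        11.6176
  6         2.50         2.2897        13.7384
  7         2.50         2.2565        15.7952
  8         2.50         2.2237        17.7892
  9         2.50         2.1913        19.7220
  10    2,002.50     1,729.7444    17,297.4437
  Σ                  1,856.7313    17,663.2441
P = 1,856.7313; Macaulay duration = 17,663.2441 / 1,856.7313 = 9.51309 half-year periods = 4.75654 years.
Modified duration = D_Mac / (1 + y) = 4.75654 / 1.01475 = 4.68740 years.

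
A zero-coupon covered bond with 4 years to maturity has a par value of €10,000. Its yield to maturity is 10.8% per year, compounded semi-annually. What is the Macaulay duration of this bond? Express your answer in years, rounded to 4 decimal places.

A zero-coupon bond has a single cash flow at maturity, so its Macaulay duration equals its maturity: 4 years.
(Equivalently: 8 semi-annual periods ÷ 2 = 4 years.)

4.0000 years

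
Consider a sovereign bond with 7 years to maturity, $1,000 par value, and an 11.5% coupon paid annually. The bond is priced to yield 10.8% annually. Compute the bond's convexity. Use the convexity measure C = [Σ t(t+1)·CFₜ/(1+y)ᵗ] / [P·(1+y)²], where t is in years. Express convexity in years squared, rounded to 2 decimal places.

30.31

With y = 0.108:
  t   CF        PV=CF/(1+0.108)^t    t·PV        t(t+1)·PV
  1       115.00       103.7906       103.7906         207.5812
  2       115.00        93.6738       187.3477         562.0430
  3       115.00        84.5432       253.6295       1,014.5181
  4       115.00        76.3025       305.2100       1,526.0501
  5       115.00        68.8651       344.3254       2,065.9523
  6       115.00        62.1526       372.9156       2,610.4091
  7     1,115.00       543.8718     3,807.1026      30,456.8211
  Σ                  1,033.1996     5,374.3214      38,443.3749
P = 1,033.1996.
Convexity = Σ t(t+1)·PV / [P·(1+y)²] = 38,443.3749 / (1,033.1996 × 1.227664) = 30.30803.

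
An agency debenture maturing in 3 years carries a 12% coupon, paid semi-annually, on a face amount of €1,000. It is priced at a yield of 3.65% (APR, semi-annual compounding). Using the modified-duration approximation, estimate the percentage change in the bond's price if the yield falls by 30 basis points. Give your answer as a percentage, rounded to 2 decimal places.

+0.78%

Periodic yield y = 0.01825. Modified duration first:
  t   CF        PV=CF/(1+0.01825)^t    t·PV
  1        60.00        58.9246        58.9246
  2        60.00        57.8685       115.7371
  3        60.00        56.8314       170.4941
  4        60.00        55.8128       223.2511
  5        60.00        54.8124       274.0622
  6     1,060.00       950.9975     5,705.9847
  Σ                  1,235.2472     6,548.4537
P = 1,235.2472; D_Mac = 5.30133 half-year periods = 2.65067 yrs; D_mod = 2.65067/(1+0.01825) = 2.60316 yrs.
ΔP/P ≈ -D_mod · Δy = -2.60316 × (-0.003) = +0.007809 = +0.7809%.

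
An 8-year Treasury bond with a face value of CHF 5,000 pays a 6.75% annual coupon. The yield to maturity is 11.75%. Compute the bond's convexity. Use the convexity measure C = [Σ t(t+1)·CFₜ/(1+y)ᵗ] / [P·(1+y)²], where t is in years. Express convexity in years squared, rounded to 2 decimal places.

With y = 0.1175:
  t   CF        PV=CF/(1+0.1175)^t    t·PV        t(t+1)·PV
  1       337.50       302.0134       302.0134         604.0268
  2       337.50       270.2581       540.5162       1,621.5486
  3       337.50       241.8417       725.5251       2,902.1004
  4       337.50       216.4132       865.6526       4,328.2630
  5       337.50       193.6583       968.2915       5,809.7490
  6       337.50       173.2960     1,039.7761       7,278.4328
  7       337.50       155.0747     1,085.5232       8,684.1853
  8     5,337.50     2,194.6114    17,556.8913     158,012.0218
  Σ                  3,747.1668    23,084.1894     189,240.3278
P = 3,747.1668.
Convexity = Σ t(t+1)·PV / [P·(1+y)²] = 189,240.3278 / (3,747.1668 × 1.248806) = 40.44041.

40.44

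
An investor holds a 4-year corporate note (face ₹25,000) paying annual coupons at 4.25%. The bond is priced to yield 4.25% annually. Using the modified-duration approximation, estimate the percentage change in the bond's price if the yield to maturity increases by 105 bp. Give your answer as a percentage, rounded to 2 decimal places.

Periodic yield y = 0.0425. Modified duration first:
  t   CF        PV=CF/(1+0.0425)^t    t·PV
  1     1,062.50     1,019.1847     1,019.1847
  2     1,062.50       977.6352     1,955.2703
  3     1,062.50       937.7795     2,813.3386
  4    26,062.50    22,065.4007    88,261.6026
  Σ                 25,000.0000    94,049.3962
P = 25,000.0000; D_Mac = 3.76198 yrs; D_mod = 3.76198/(1+0.0425) = 3.60861 yrs.
ΔP/P ≈ -D_mod · Δy = -3.60861 × (+0.0105) = -0.037890 = -3.7890%.

-3.79%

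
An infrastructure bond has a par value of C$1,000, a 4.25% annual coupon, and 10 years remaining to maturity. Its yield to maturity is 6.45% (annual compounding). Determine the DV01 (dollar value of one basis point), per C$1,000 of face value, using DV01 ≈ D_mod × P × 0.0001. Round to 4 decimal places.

C$0.6463

Periodic yield y = 0.0645.
  t   CF        PV=CF/(1+0.0645)^t    t·PV
  1        42.50        39.9248        39.9248
  2        42.50        37.5057        75.0115
  3        42.50        35.2332       105.6996
  4        42.50        33.0983       132.3934
  5        42.50        31.0929       155.4643
  6        42.50        29.2089       175.2533
  7        42.50        27.4391       192.0734
  8        42.50        25.7765       206.2118
  9        42.50        24.2146       217.9317
  10    1,042.50       557.9810     5,579.8099
  Σ                    841.4750     6,879.7737
P = 841.4750; D_Mac = 8.17585 yrs; D_mod = 7.68046 yrs.
DV01 ≈ 7.68046 × 841.4750 × 0.0001 = 0.646292.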